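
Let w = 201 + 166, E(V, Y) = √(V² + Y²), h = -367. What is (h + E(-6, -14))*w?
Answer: -134689 + 734*√58 ≈ -1.2910e+5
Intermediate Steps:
w = 367
(h + E(-6, -14))*w = (-367 + √((-6)² + (-14)²))*367 = (-367 + √(36 + 196))*367 = (-367 + √232)*367 = (-367 + 2*√58)*367 = -134689 + 734*√58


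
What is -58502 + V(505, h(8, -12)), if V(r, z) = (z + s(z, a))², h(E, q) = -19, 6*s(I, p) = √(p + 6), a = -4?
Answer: -58502 + (114 - √2)²/36 ≈ -58150.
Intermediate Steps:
s(I, p) = √(6 + p)/6 (s(I, p) = √(p + 6)/6 = √(6 + p)/6)
V(r, z) = (z + √2/6)² (V(r, z) = (z + √(6 - 4)/6)² = (z + √2/6)²)
-58502 + V(505, h(8, -12)) = -58502 + (√2 + 6*(-19))²/36 = -58502 + (√2 - 114)²/36 = -58502 + (-114 + √2)²/36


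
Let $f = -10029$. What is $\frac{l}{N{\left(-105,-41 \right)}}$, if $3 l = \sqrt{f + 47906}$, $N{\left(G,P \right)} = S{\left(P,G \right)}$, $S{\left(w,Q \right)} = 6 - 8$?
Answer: $- \frac{7 \sqrt{773}}{6} \approx -32.437$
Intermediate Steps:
$S{\left(w,Q \right)} = -2$ ($S{\left(w,Q \right)} = 6 - 8 = -2$)
$N{\left(G,P \right)} = -2$
$l = \frac{7 \sqrt{773}}{3}$ ($l = \frac{\sqrt{-10029 + 47906}}{3} = \frac{\sqrt{37877}}{3} = \frac{7 \sqrt{773}}{3} \approx 64.873$)
$\frac{l}{N{\left(-105,-41 \right)}} = \frac{\frac{7}{3} \sqrt{773}}{-2} = \frac{7 \sqrt{773}}{3} \left(- \frac{1}{2}\right) = - \frac{7 \sqrt{773}}{6}$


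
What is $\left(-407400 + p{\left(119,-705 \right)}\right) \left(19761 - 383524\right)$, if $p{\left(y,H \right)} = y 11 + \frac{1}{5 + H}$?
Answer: $\frac{103404616666863}{700} \approx 1.4772 \cdot 10^{11}$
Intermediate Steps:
$p{\left(y,H \right)} = \frac{1}{5 + H} + 11 y$ ($p{\left(y,H \right)} = 11 y + \frac{1}{5 + H} = \frac{1}{5 + H} + 11 y$)
$\left(-407400 + p{\left(119,-705 \right)}\right) \left(19761 - 383524\right) = \left(-407400 + \frac{1 + 55 \cdot 119 + 11 \left(-705\right) 119}{5 - 705}\right) \left(19761 - 383524\right) = \left(-407400 + \frac{1 + 6545 - 922845}{-700}\right) \left(-363763\right) = \left(-407400 - - \frac{916299}{700}\right) \left(-363763\right) = \left(-407400 + \frac{916299}{700}\right) \left(-363763\right) = \left(- \frac{284263701}{700}\right) \left(-363763\right) = \frac{103404616666863}{700}$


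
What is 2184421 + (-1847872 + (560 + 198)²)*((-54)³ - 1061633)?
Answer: 1552288147297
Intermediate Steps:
2184421 + (-1847872 + (560 + 198)²)*((-54)³ - 1061633) = 2184421 + (-1847872 + 758²)*(-157464 - 1061633) = 2184421 + (-1847872 + 574564)*(-1219097) = 2184421 - 1273308*(-1219097) = 2184421 + 1552285962876 = 1552288147297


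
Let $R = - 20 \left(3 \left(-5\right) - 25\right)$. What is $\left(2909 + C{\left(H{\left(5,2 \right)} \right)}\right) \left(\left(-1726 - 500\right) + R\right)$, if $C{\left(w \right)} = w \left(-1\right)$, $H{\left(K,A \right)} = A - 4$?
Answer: $-4151086$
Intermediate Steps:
$R = 800$ ($R = - 20 \left(-15 - 25\right) = \left(-20\right) \left(-40\right) = 800$)
$H{\left(K,A \right)} = -4 + A$
$C{\left(w \right)} = - w$
$\left(2909 + C{\left(H{\left(5,2 \right)} \right)}\right) \left(\left(-1726 - 500\right) + R\right) = \left(2909 - \left(-4 + 2\right)\right) \left(\left(-1726 - 500\right) + 800\right) = \left(2909 - -2\right) \left(\left(-1726 - 500\right) + 800\right) = \left(2909 + 2\right) \left(-2226 + 800\right) = 2911 \left(-1426\right) = -4151086$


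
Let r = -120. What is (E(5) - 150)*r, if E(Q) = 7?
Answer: 17160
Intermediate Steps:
(E(5) - 150)*r = (7 - 150)*(-120) = -143*(-120) = 17160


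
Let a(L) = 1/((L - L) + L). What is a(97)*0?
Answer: 0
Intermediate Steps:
a(L) = 1/L (a(L) = 1/(0 + L) = 1/L)
a(97)*0 = 0/97 = (1/97)*0 = 0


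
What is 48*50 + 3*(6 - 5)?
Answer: 2403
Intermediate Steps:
48*50 + 3*(6 - 5) = 2400 + 3*1 = 2400 + 3 = 2403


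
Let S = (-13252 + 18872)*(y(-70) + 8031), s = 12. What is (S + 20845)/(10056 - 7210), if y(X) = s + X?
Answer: 44829105/2846 ≈ 15752.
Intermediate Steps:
y(X) = 12 + X
S = 44808260 (S = (-13252 + 18872)*((12 - 70) + 8031) = 5620*(-58 + 8031) = 5620*7973 = 44808260)
(S + 20845)/(10056 - 7210) = (44808260 + 20845)/(10056 - 7210) = 44829105/2846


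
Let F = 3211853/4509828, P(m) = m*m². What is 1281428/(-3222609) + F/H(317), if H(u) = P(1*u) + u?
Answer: -4720322431397807237/11870939612370304440 ≈ -0.39764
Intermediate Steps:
P(m) = m³
F = 3211853/4509828 (F = 3211853*(1/4509828) = 3211853/4509828 ≈ 0.71219)
H(u) = u + u³ (H(u) = (1*u)³ + u = u³ + u = u + u³)
1281428/(-3222609) + F/H(317) = 1281428/(-3222609) + 3211853/(4509828*(317 + 317³)) = 1281428*(-1/3222609) + 3211853/(4509828*(317 + 31855013)) = -1281428/3222609 + (3211853/4509828)/31855330 = -1281428/3222609 + (3211853/4509828)*(1/31855330) = -1281428/3222609 + 3211853/143662059183240 = -4720322431397807237/11870939612370304440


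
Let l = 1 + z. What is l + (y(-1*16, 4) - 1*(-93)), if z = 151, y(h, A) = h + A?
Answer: 233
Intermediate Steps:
y(h, A) = A + h
l = 152 (l = 1 + 151 = 152)
l + (y(-1*16, 4) - 1*(-93)) = 152 + ((4 - 1*16) - 1*(-93)) = 152 + ((4 - 16) + 93) = 152 + (-12 + 93) = 152 + 81 = 233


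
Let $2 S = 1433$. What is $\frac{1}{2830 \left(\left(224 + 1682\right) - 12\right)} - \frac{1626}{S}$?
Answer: $- \frac{17430783607}{7680908660} \approx -2.2694$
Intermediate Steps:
$S = \frac{1433}{2}$ ($S = \frac{1}{2} \cdot 1433 = \frac{1433}{2} \approx 716.5$)
$\frac{1}{2830 \left(\left(224 + 1682\right) - 12\right)} - \frac{1626}{S} = \frac{1}{2830 \left(\left(224 + 1682\right) - 12\right)} - \frac{1626}{\frac{1433}{2}} = \frac{1}{2830 \left(1906 - 12\right)} - \frac{3252}{1433} = \frac{1}{2830 \cdot 1894} - \frac{3252}{1433} = \frac{1}{2830} \cdot \frac{1}{1894} - \frac{3252}{1433} = \frac{1}{5360020} - \frac{3252}{1433} = - \frac{17430783607}{7680908660}$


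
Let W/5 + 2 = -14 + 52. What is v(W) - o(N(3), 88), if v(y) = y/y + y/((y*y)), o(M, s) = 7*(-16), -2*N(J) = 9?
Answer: 20341/180 ≈ 113.01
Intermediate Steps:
N(J) = -9/2 (N(J) = -½*9 = -9/2)
o(M, s) = -112
W = 180 (W = -10 + 5*(-14 + 52) = -10 + 5*38 = -10 + 190 = 180)
v(y) = 1 + 1/y (v(y) = 1 + y/(y²) = 1 + y/y² = 1 + 1/y)
v(W) - o(N(3), 88) = (1 + 180)/180 - 1*(-112) = (1/180)*181 + 112 = 181/180 + 112 = 20341/180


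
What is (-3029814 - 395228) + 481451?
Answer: -2943591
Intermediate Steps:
(-3029814 - 395228) + 481451 = -3425042 + 481451 = -2943591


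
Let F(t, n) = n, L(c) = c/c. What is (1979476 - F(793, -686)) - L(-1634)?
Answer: 1980161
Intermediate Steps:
L(c) = 1
(1979476 - F(793, -686)) - L(-1634) = (1979476 - 1*(-686)) - 1*1 = (1979476 + 686) - 1 = 1980162 - 1 = 1980161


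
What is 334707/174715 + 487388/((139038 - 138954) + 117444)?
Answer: 374974213/61849110 ≈ 6.0627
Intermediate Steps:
334707/174715 + 487388/((139038 - 138954) + 117444) = 334707*(1/174715) + 487388/(84 + 117444) = 334707/174715 + 487388/117528 = 334707/174715 + 487388*(1/117528) = 334707/174715 + 121847/29382 = 374974213/61849110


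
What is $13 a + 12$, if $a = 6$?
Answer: $90$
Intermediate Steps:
$13 a + 12 = 13 \cdot 6 + 12 = 78 + 12 = 90$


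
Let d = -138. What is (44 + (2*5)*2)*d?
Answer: -8832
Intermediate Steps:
(44 + (2*5)*2)*d = (44 + (2*5)*2)*(-138) = (44 + 10*2)*(-138) = (44 + 20)*(-138) = 64*(-138) = -8832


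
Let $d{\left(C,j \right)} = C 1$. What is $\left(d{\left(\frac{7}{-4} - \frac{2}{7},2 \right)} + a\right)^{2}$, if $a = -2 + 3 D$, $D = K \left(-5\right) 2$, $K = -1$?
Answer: $\frac{528529}{784} \approx 674.14$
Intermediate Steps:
$D = 10$ ($D = \left(-1\right) \left(-5\right) 2 = 5 \cdot 2 = 10$)
$d{\left(C,j \right)} = C$
$a = 28$ ($a = -2 + 3 \cdot 10 = -2 + 30 = 28$)
$\left(d{\left(\frac{7}{-4} - \frac{2}{7},2 \right)} + a\right)^{2} = \left(\left(\frac{7}{-4} - \frac{2}{7}\right) + 28\right)^{2} = \left(\left(7 \left(- \frac{1}{4}\right) - \frac{2}{7}\right) + 28\right)^{2} = \left(\left(- \frac{7}{4} - \frac{2}{7}\right) + 28\right)^{2} = \left(- \frac{57}{28} + 28\right)^{2} = \left(\frac{727}{28}\right)^{2} = \frac{528529}{784}$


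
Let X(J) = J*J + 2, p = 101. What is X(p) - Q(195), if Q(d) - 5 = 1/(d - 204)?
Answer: 91783/9 ≈ 10198.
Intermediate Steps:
Q(d) = 5 + 1/(-204 + d) (Q(d) = 5 + 1/(d - 204) = 5 + 1/(-204 + d))
X(J) = 2 + J² (X(J) = J² + 2 = 2 + J²)
X(p) - Q(195) = (2 + 101²) - (-1019 + 5*195)/(-204 + 195) = (2 + 10201) - (-1019 + 975)/(-9) = 10203 - (-1)*(-44)/9 = 10203 - 1*44/9 = 10203 - 44/9 = 91783/9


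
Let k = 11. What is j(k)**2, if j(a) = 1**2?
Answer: 1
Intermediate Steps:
j(a) = 1
j(k)**2 = 1**2 = 1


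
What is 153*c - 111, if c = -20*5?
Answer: -15411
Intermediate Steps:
c = -100
153*c - 111 = 153*(-100) - 111 = -15300 - 111 = -15411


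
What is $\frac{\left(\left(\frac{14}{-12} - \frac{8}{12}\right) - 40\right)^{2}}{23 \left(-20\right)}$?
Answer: $- \frac{63001}{16560} \approx -3.8044$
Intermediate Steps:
$\frac{\left(\left(\frac{14}{-12} - \frac{8}{12}\right) - 40\right)^{2}}{23 \left(-20\right)} = \frac{\left(\left(14 \left(- \frac{1}{12}\right) - \frac{2}{3}\right) - 40\right)^{2}}{-460} = \left(\left(- \frac{7}{6} - \frac{2}{3}\right) - 40\right)^{2} \left(- \frac{1}{460}\right) = \left(- \frac{11}{6} - 40\right)^{2} \left(- \frac{1}{460}\right) = \left(- \frac{251}{6}\right)^{2} \left(- \frac{1}{460}\right) = \frac{63001}{36} \left(- \frac{1}{460}\right) = - \frac{63001}{16560}$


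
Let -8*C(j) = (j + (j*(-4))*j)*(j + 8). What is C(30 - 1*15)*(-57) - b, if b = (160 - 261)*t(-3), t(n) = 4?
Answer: -1157003/8 ≈ -1.4463e+5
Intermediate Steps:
C(j) = -(8 + j)*(j - 4*j**2)/8 (C(j) = -(j + (j*(-4))*j)*(j + 8)/8 = -(j + (-4*j)*j)*(8 + j)/8 = -(j - 4*j**2)*(8 + j)/8 = -(8 + j)*(j - 4*j**2)/8)
b = -404 (b = (160 - 261)*4 = -101*4 = -404)
C(30 - 1*15)*(-57) - b = ((30 - 1*15)*(-8 + 4*(30 - 1*15)**2 + 31*(30 - 1*15))/8)*(-57) - 1*(-404) = ((30 - 15)*(-8 + 4*(30 - 15)**2 + 31*(30 - 15))/8)*(-57) + 404 = ((1/8)*15*(-8 + 4*15**2 + 31*15))*(-57) + 404 = ((1/8)*15*(-8 + 4*225 + 465))*(-57) + 404 = ((1/8)*15*(-8 + 900 + 465))*(-57) + 404 = ((1/8)*15*1357)*(-57) + 404 = (20355/8)*(-57) + 404 = -1160235/8 + 404 = -1157003/8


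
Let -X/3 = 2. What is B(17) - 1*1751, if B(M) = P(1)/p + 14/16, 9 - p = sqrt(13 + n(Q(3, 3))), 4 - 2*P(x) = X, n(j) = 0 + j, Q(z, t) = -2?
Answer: -97971/56 + sqrt(11)/14 ≈ -1749.2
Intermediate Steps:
X = -6 (X = -3*2 = -6)
n(j) = j
P(x) = 5 (P(x) = 2 - 1/2*(-6) = 2 + 3 = 5)
p = 9 - sqrt(11) (p = 9 - sqrt(13 - 2) = 9 - sqrt(11) ≈ 5.6834)
B(M) = 7/8 + 5/(9 - sqrt(11)) (B(M) = 5/(9 - sqrt(11)) + 14/16 = 5/(9 - sqrt(11)) + 14*(1/16) = 5/(9 - sqrt(11)) + 7/8 = 7/8 + 5/(9 - sqrt(11)))
B(17) - 1*1751 = (85/56 + sqrt(11)/14) - 1*1751 = (85/56 + sqrt(11)/14) - 1751 = -97971/56 + sqrt(11)/14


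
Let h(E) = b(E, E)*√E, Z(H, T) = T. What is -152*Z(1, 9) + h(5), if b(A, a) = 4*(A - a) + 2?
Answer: -1368 + 2*√5 ≈ -1363.5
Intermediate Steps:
b(A, a) = 2 - 4*a + 4*A (b(A, a) = (-4*a + 4*A) + 2 = 2 - 4*a + 4*A)
h(E) = 2*√E (h(E) = (2 - 4*E + 4*E)*√E = 2*√E)
-152*Z(1, 9) + h(5) = -152*9 + 2*√5 = -1368 + 2*√5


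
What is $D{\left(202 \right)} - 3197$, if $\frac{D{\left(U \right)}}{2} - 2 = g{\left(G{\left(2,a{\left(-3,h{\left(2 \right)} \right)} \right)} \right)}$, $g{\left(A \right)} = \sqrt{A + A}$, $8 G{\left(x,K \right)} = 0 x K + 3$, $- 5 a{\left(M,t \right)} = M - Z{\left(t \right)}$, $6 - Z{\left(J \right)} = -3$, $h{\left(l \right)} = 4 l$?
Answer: $-3193 + \sqrt{3} \approx -3191.3$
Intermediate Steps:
$Z{\left(J \right)} = 9$ ($Z{\left(J \right)} = 6 - -3 = 6 + 3 = 9$)
$a{\left(M,t \right)} = \frac{9}{5} - \frac{M}{5}$ ($a{\left(M,t \right)} = - \frac{M - 9}{5} = - \frac{-9 + M}{5} = \frac{9}{5} - \frac{M}{5}$)
$G{\left(x,K \right)} = \frac{3}{8}$ ($G{\left(x,K \right)} = \frac{0 x K + 3}{8} = \frac{0 K + 3}{8} = \frac{0 + 3}{8} = \frac{1}{8} \cdot 3 = \frac{3}{8}$)
$g{\left(A \right)} = \sqrt{2} \sqrt{A}$ ($g{\left(A \right)} = \sqrt{2 A} = \sqrt{2} \sqrt{A}$)
$D{\left(U \right)} = 4 + \sqrt{3}$ ($D{\left(U \right)} = 4 + 2 \sqrt{2} \sqrt{\frac{3}{8}} = 4 + 2 \sqrt{2} \frac{\sqrt{6}}{4} = 4 + 2 \frac{\sqrt{3}}{2} = 4 + \sqrt{3}$)
$D{\left(202 \right)} - 3197 = \left(4 + \sqrt{3}\right) - 3197 = -3193 + \sqrt{3}$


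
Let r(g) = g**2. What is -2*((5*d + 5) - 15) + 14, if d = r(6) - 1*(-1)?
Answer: -336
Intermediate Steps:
d = 37 (d = 6**2 - 1*(-1) = 36 + 1 = 37)
-2*((5*d + 5) - 15) + 14 = -2*((5*37 + 5) - 15) + 14 = -2*((185 + 5) - 15) + 14 = -2*(190 - 15) + 14 = -2*175 + 14 = -350 + 14 = -336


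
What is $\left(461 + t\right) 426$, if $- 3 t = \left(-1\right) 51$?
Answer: $203628$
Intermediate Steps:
$t = 17$ ($t = - \frac{\left(-1\right) 51}{3} = \left(- \frac{1}{3}\right) \left(-51\right) = 17$)
$\left(461 + t\right) 426 = \left(461 + 17\right) 426 = 478 \cdot 426 = 203628$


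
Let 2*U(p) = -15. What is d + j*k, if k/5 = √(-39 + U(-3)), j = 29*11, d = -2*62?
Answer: -124 + 1595*I*√186/2 ≈ -124.0 + 10876.0*I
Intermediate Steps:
U(p) = -15/2 (U(p) = (½)*(-15) = -15/2)
d = -124
j = 319
k = 5*I*√186/2 (k = 5*√(-39 - 15/2) = 5*√(-93/2) = 5*(I*√186/2) = 5*I*√186/2 ≈ 34.095*I)
d + j*k = -124 + 319*(5*I*√186/2) = -124 + 1595*I*√186/2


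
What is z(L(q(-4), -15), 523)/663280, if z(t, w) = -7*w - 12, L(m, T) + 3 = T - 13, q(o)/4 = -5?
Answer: -3673/663280 ≈ -0.0055376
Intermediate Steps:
q(o) = -20 (q(o) = 4*(-5) = -20)
L(m, T) = -16 + T (L(m, T) = -3 + (T - 13) = -3 + (-13 + T) = -16 + T)
z(t, w) = -12 - 7*w
z(L(q(-4), -15), 523)/663280 = (-12 - 7*523)/663280 = (-12 - 3661)*(1/663280) = -3673*1/663280 = -3673/663280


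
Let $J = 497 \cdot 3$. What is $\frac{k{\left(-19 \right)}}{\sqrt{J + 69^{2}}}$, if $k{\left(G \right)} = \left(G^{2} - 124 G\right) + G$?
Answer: $\frac{1349 \sqrt{1563}}{1563} \approx 34.122$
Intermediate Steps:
$J = 1491$
$k{\left(G \right)} = G^{2} - 123 G$
$\frac{k{\left(-19 \right)}}{\sqrt{J + 69^{2}}} = \frac{\left(-19\right) \left(-123 - 19\right)}{\sqrt{1491 + 69^{2}}} = \frac{\left(-19\right) \left(-142\right)}{\sqrt{1491 + 4761}} = \frac{2698}{\sqrt{6252}} = \frac{2698}{2 \sqrt{1563}} = 2698 \frac{\sqrt{1563}}{3126} = \frac{1349 \sqrt{1563}}{1563}$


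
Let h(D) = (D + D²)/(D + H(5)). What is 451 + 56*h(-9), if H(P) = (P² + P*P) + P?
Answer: 12389/23 ≈ 538.65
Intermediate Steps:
H(P) = P + 2*P² (H(P) = (P² + P²) + P = 2*P² + P = P + 2*P²)
h(D) = (D + D²)/(55 + D) (h(D) = (D + D²)/(D + 5*(1 + 2*5)) = (D + D²)/(D + 5*(1 + 10)) = (D + D²)/(D + 5*11) = (D + D²)/(D + 55) = (D + D²)/(55 + D))
451 + 56*h(-9) = 451 + 56*(-9*(1 - 9)/(55 - 9)) = 451 + 56*(-9*(-8)/46) = 451 + 56*(-9*1/46*(-8)) = 451 + 56*(36/23) = 451 + 2016/23 = 12389/23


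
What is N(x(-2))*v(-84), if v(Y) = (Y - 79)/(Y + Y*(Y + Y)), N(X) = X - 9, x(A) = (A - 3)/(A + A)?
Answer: 5053/56112 ≈ 0.090052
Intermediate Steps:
x(A) = (-3 + A)/(2*A) (x(A) = (-3 + A)/((2*A)) = (-3 + A)*(1/(2*A)) = (-3 + A)/(2*A))
N(X) = -9 + X
v(Y) = (-79 + Y)/(Y + 2*Y²) (v(Y) = (-79 + Y)/(Y + Y*(2*Y)) = (-79 + Y)/(Y + 2*Y²))
N(x(-2))*v(-84) = (-9 + (½)*(-3 - 2)/(-2))*((-79 - 84)/((-84)*(1 + 2*(-84)))) = (-9 + (½)*(-½)*(-5))*(-1/84*(-163)/(1 - 168)) = (-9 + 5/4)*(-1/84*(-163)/(-167)) = -(-31)*(-1)*(-163)/(336*167) = -31/4*(-163/14028) = 5053/56112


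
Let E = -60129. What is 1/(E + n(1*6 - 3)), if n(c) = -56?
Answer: -1/60185 ≈ -1.6615e-5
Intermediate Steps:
1/(E + n(1*6 - 3)) = 1/(-60129 - 56) = 1/(-60185) = -1/60185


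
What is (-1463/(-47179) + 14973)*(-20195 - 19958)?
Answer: -2578598757490/4289 ≈ -6.0121e+8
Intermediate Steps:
(-1463/(-47179) + 14973)*(-20195 - 19958) = (-1463*(-1/47179) + 14973)*(-40153) = (133/4289 + 14973)*(-40153) = (64219330/4289)*(-40153) = -2578598757490/4289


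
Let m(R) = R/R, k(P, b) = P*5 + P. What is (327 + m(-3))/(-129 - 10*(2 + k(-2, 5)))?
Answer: -328/29 ≈ -11.310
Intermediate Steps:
k(P, b) = 6*P (k(P, b) = 5*P + P = 6*P)
m(R) = 1
(327 + m(-3))/(-129 - 10*(2 + k(-2, 5))) = (327 + 1)/(-129 - 10*(2 + 6*(-2))) = 328/(-129 - 10*(2 - 12)) = 328/(-129 - 10*(-10)) = 328/(-129 + 100) = 328/(-29) = 328*(-1/29) = -328/29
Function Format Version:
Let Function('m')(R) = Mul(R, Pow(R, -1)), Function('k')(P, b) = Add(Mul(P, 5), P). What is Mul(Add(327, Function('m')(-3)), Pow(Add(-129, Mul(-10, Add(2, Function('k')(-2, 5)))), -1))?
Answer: Rational(-328, 29) ≈ -11.310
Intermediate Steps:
Function('k')(P, b) = Mul(6, P) (Function('k')(P, b) = Add(Mul(5, P), P) = Mul(6, P))
Function('m')(R) = 1
Mul(Add(327, Function('m')(-3)), Pow(Add(-129, Mul(-10, Add(2, Function('k')(-2, 5)))), -1)) = Mul(Add(327, 1), Pow(Add(-129, Mul(-10, Add(2, Mul(6, -2)))), -1)) = Mul(328, Pow(Add(-129, Mul(-10, Add(2, -12))), -1)) = Mul(328, Pow(Add(-129, Mul(-10, -10)), -1)) = Mul(328, Pow(Add(-129, 100), -1)) = Mul(328, Pow(-29, -1)) = Mul(328, Rational(-1, 29)) = Rational(-328, 29)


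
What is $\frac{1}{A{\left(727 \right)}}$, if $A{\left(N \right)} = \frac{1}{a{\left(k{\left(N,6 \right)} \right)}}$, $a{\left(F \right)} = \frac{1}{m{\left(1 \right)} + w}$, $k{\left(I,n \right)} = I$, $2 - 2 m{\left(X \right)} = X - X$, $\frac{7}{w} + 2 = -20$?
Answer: $\frac{22}{15} \approx 1.4667$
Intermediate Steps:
$w = - \frac{7}{22}$ ($w = \frac{7}{-2 - 20} = \frac{7}{-22} = 7 \left(- \frac{1}{22}\right) = - \frac{7}{22} \approx -0.31818$)
$m{\left(X \right)} = 1$ ($m{\left(X \right)} = 1 - \frac{X - X}{2} = 1 - 0 = 1 + 0 = 1$)
$a{\left(F \right)} = \frac{22}{15}$ ($a{\left(F \right)} = \frac{1}{1 - \frac{7}{22}} = \frac{1}{\frac{15}{22}} = \frac{22}{15}$)
$A{\left(N \right)} = \frac{15}{22}$ ($A{\left(N \right)} = \frac{1}{\frac{22}{15}} = \frac{15}{22}$)
$\frac{1}{A{\left(727 \right)}} = \frac{1}{\frac{15}{22}} = \frac{22}{15}$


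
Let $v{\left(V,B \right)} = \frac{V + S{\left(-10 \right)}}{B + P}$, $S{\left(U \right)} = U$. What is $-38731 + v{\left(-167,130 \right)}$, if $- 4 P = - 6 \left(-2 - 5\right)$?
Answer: $- \frac{9257063}{239} \approx -38733.0$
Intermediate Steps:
$P = - \frac{21}{2}$ ($P = - \frac{\left(-6\right) \left(-2 - 5\right)}{4} = - \frac{\left(-6\right) \left(-7\right)}{4} = \left(- \frac{1}{4}\right) 42 = - \frac{21}{2} \approx -10.5$)
$v{\left(V,B \right)} = \frac{-10 + V}{- \frac{21}{2} + B}$ ($v{\left(V,B \right)} = \frac{V - 10}{B - \frac{21}{2}} = \frac{-10 + V}{- \frac{21}{2} + B}$)
$-38731 + v{\left(-167,130 \right)} = -38731 + \frac{2 \left(-10 - 167\right)}{-21 + 2 \cdot 130} = -38731 + 2 \frac{1}{-21 + 260} \left(-177\right) = -38731 + 2 \cdot \frac{1}{239} \left(-177\right) = -38731 - \frac{354}{239} = - \frac{9257063}{239}$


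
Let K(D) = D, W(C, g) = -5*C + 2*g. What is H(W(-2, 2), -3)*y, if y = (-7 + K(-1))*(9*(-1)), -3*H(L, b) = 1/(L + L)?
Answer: -6/7 ≈ -0.85714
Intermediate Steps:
H(L, b) = -1/(6*L) (H(L, b) = -1/(3*(L + L)) = -1/(2*L)/3 = -1/(6*L))
y = 72 (y = (-7 - 1)*(9*(-1)) = -8*(-9) = 72)
H(W(-2, 2), -3)*y = -1/(6*(-5*(-2) + 2*2))*72 = -1/(6*(10 + 4))*72 = -⅙/14*72 = -⅙*1/14*72 = -1/84*72 = -6/7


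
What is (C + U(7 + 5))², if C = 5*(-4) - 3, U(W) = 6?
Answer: 289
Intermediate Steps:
C = -23 (C = -20 - 3 = -23)
(C + U(7 + 5))² = (-23 + 6)² = (-17)² = 289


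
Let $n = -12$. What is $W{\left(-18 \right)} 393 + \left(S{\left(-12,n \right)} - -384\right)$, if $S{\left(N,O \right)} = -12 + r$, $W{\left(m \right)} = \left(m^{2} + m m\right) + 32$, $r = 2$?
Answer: $267614$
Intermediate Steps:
$W{\left(m \right)} = 32 + 2 m^{2}$ ($W{\left(m \right)} = \left(m^{2} + m^{2}\right) + 32 = 2 m^{2} + 32 = 32 + 2 m^{2}$)
$S{\left(N,O \right)} = -10$ ($S{\left(N,O \right)} = -12 + 2 = -10$)
$W{\left(-18 \right)} 393 + \left(S{\left(-12,n \right)} - -384\right) = \left(32 + 2 \left(-18\right)^{2}\right) 393 - -374 = \left(32 + 2 \cdot 324\right) 393 + \left(-10 + 384\right) = \left(32 + 648\right) 393 + 374 = 680 \cdot 393 + 374 = 267240 + 374 = 267614$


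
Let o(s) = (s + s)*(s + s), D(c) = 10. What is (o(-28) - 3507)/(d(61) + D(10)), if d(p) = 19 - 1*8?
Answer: -53/3 ≈ -17.667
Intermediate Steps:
o(s) = 4*s² (o(s) = (2*s)*(2*s) = 4*s²)
d(p) = 11 (d(p) = 19 - 8 = 11)
(o(-28) - 3507)/(d(61) + D(10)) = (4*(-28)² - 3507)/(11 + 10) = (4*784 - 3507)/21 = (3136 - 3507)*(1/21) = -371*1/21 = -53/3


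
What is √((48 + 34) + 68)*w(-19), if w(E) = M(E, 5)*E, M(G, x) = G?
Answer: 1805*√6 ≈ 4421.3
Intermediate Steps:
w(E) = E² (w(E) = E*E = E²)
√((48 + 34) + 68)*w(-19) = √((48 + 34) + 68)*(-19)² = √(82 + 68)*361 = √150*361 = (5*√6)*361 = 1805*√6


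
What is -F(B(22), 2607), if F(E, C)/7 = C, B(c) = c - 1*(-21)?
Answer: -18249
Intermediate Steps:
B(c) = 21 + c (B(c) = c + 21 = 21 + c)
F(E, C) = 7*C
-F(B(22), 2607) = -7*2607 = -1*18249 = -18249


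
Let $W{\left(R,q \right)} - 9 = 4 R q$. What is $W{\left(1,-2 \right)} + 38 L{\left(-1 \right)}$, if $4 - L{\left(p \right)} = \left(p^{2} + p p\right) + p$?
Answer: $115$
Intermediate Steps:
$L{\left(p \right)} = 4 - p - 2 p^{2}$ ($L{\left(p \right)} = 4 - \left(\left(p^{2} + p p\right) + p\right) = 4 - \left(\left(p^{2} + p^{2}\right) + p\right) = 4 - \left(2 p^{2} + p\right) = 4 - \left(p + 2 p^{2}\right) = 4 - p - 2 p^{2}$)
$W{\left(R,q \right)} = 9 + 4 R q$
$W{\left(1,-2 \right)} + 38 L{\left(-1 \right)} = \left(9 + 4 \cdot 1 \left(-2\right)\right) + 38 \left(4 - -1 - 2 \left(-1\right)^{2}\right) = \left(9 - 8\right) + 38 \left(4 + 1 - 2\right) = 1 + 38 \left(4 + 1 - 2\right) = 1 + 38 \cdot 3 = 1 + 114 = 115$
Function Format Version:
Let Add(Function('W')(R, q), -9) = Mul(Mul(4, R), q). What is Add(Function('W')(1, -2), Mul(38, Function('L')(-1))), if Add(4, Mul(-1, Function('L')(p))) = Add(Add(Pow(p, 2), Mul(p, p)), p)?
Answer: 115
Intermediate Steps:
Function('L')(p) = Add(4, Mul(-1, p), Mul(-2, Pow(p, 2))) (Function('L')(p) = Add(4, Mul(-1, Add(Add(Pow(p, 2), Mul(p, p)), p))) = Add(4, Mul(-1, Add(Add(Pow(p, 2), Pow(p, 2)), p))) = Add(4, Mul(-1, Add(Mul(2, Pow(p, 2)), p))) = Add(4, Mul(-1, Add(p, Mul(2, Pow(p, 2))))) = Add(4, Add(Mul(-1, p), Mul(-2, Pow(p, 2)))) = Add(4, Mul(-1, p), Mul(-2, Pow(p, 2))))
Function('W')(R, q) = Add(9, Mul(4, R, q)) (Function('W')(R, q) = Add(9, Mul(Mul(4, R), q)) = Add(9, Mul(4, R, q)))
Add(Function('W')(1, -2), Mul(38, Function('L')(-1))) = Add(Add(9, Mul(4, 1, -2)), Mul(38, Add(4, Mul(-1, -1), Mul(-2, Pow(-1, 2))))) = Add(Add(9, -8), Mul(38, Add(4, 1, Mul(-2, 1)))) = Add(1, Mul(38, Add(4, 1, -2))) = Add(1, Mul(38, 3)) = Add(1, 114) = 115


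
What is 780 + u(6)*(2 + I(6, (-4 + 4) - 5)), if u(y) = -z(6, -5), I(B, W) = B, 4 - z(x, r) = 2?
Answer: 764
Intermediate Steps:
z(x, r) = 2 (z(x, r) = 4 - 1*2 = 4 - 2 = 2)
u(y) = -2 (u(y) = -1*2 = -2)
780 + u(6)*(2 + I(6, (-4 + 4) - 5)) = 780 - 2*(2 + 6) = 780 - 2*8 = 780 - 16 = 764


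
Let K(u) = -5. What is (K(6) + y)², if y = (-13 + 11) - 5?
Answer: 144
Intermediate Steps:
y = -7 (y = -2 - 5 = -7)
(K(6) + y)² = (-5 - 7)² = (-12)² = 144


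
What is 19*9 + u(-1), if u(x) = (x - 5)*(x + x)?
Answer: 183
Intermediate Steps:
u(x) = 2*x*(-5 + x) (u(x) = (-5 + x)*(2*x) = 2*x*(-5 + x))
19*9 + u(-1) = 19*9 + 2*(-1)*(-5 - 1) = 171 + 2*(-1)*(-6) = 171 + 12 = 183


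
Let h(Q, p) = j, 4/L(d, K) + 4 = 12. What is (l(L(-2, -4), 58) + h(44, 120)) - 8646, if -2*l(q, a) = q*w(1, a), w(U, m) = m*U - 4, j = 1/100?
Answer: -865949/100 ≈ -8659.5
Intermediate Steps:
L(d, K) = 1/2 (L(d, K) = 4/(-4 + 12) = 4/8 = 4*(1/8) = 1/2)
j = 1/100 ≈ 0.010000
w(U, m) = -4 + U*m (w(U, m) = U*m - 4 = -4 + U*m)
h(Q, p) = 1/100
l(q, a) = -q*(-4 + a)/2 (l(q, a) = -q*(-4 + 1*a)/2 = -q*(-4 + a)/2)
(l(L(-2, -4), 58) + h(44, 120)) - 8646 = ((1/2)*(1/2)*(4 - 1*58) + 1/100) - 8646 = ((1/2)*(1/2)*(4 - 58) + 1/100) - 8646 = ((1/2)*(1/2)*(-54) + 1/100) - 8646 = (-27/2 + 1/100) - 8646 = -1349/100 - 8646 = -865949/100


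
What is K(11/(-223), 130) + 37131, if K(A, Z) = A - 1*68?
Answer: 8265038/223 ≈ 37063.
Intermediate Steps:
K(A, Z) = -68 + A (K(A, Z) = A - 68 = -68 + A)
K(11/(-223), 130) + 37131 = (-68 + 11/(-223)) + 37131 = (-68 + 11*(-1/223)) + 37131 = (-68 - 11/223) + 37131 = -15175/223 + 37131 = 8265038/223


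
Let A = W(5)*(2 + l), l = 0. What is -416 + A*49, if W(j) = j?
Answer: 74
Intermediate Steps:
A = 10 (A = 5*(2 + 0) = 5*2 = 10)
-416 + A*49 = -416 + 10*49 = -416 + 490 = 74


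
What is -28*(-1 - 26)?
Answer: 756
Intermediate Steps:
-28*(-1 - 26) = -28*(-27) = 756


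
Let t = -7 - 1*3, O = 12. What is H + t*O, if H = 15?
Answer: -105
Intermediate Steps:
t = -10 (t = -7 - 3 = -10)
H + t*O = 15 - 10*12 = 15 - 120 = -105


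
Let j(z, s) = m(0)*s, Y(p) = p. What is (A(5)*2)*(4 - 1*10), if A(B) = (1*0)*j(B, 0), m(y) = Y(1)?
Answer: 0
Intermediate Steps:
m(y) = 1
j(z, s) = s (j(z, s) = 1*s = s)
A(B) = 0 (A(B) = (1*0)*0 = 0*0 = 0)
(A(5)*2)*(4 - 1*10) = (0*2)*(4 - 1*10) = 0*(4 - 10) = 0*(-6) = 0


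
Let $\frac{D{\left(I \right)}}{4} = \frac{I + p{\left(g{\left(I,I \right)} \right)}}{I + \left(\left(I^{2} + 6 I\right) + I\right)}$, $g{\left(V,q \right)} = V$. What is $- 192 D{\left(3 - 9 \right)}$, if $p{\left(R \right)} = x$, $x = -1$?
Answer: $-448$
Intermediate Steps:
$p{\left(R \right)} = -1$
$D{\left(I \right)} = \frac{4 \left(-1 + I\right)}{I^{2} + 8 I}$ ($D{\left(I \right)} = 4 \frac{I - 1}{I + \left(\left(I^{2} + 6 I\right) + I\right)} = 4 \frac{-1 + I}{I + \left(I^{2} + 7 I\right)} = 4 \frac{-1 + I}{I^{2} + 8 I} = \frac{4 \left(-1 + I\right)}{I^{2} + 8 I}$)
$- 192 D{\left(3 - 9 \right)} = - 192 \frac{4 \left(-1 + \left(3 - 9\right)\right)}{\left(3 - 9\right) \left(8 + \left(3 - 9\right)\right)} = - 192 \frac{4 \left(-1 - 6\right)}{\left(-6\right) \left(8 - 6\right)} = - 192 \cdot 4 \left(- \frac{1}{6}\right) \frac{1}{2} \left(-7\right) = \left(-192\right) \frac{7}{3} = -448$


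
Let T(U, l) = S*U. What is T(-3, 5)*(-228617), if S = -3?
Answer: -2057553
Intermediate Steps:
T(U, l) = -3*U
T(-3, 5)*(-228617) = -3*(-3)*(-228617) = 9*(-228617) = -2057553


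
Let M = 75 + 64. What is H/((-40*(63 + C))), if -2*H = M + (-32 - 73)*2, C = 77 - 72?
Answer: -71/5440 ≈ -0.013051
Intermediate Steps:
M = 139
C = 5
H = 71/2 (H = -(139 + (-32 - 73)*2)/2 = -(139 - 105*2)/2 = -(139 - 210)/2 = -½*(-71) = 71/2 ≈ 35.500)
H/((-40*(63 + C))) = 71/(2*((-40*(63 + 5)))) = 71/(2*((-40*68))) = (71/2)/(-2720) = (71/2)*(-1/2720) = -71/5440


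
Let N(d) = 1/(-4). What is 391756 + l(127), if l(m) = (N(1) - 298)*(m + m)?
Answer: 632001/2 ≈ 3.1600e+5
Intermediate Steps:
N(d) = -¼
l(m) = -1193*m/2 (l(m) = (-¼ - 298)*(m + m) = -1193*m/2)
391756 + l(127) = 391756 - 1193/2*127 = 391756 - 151511/2 = 632001/2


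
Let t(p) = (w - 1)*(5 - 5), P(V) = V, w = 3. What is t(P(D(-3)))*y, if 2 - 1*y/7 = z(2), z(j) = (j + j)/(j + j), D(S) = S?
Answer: 0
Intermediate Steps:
z(j) = 1 (z(j) = (2*j)/((2*j)) = (2*j)*(1/(2*j)) = 1)
y = 7 (y = 14 - 7*1 = 14 - 7 = 7)
t(p) = 0 (t(p) = (3 - 1)*(5 - 5) = 2*0 = 0)
t(P(D(-3)))*y = 0*7 = 0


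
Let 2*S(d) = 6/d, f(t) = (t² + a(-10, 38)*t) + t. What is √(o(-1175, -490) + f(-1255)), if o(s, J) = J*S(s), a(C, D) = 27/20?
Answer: 3*√38585756615/470 ≈ 1253.8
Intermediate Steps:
a(C, D) = 27/20 (a(C, D) = 27*(1/20) = 27/20)
f(t) = t² + 47*t/20 (f(t) = (t² + 27*t/20) + t = t² + 47*t/20)
S(d) = 3/d (S(d) = (6/d)/2 = 3/d)
o(s, J) = 3*J/s (o(s, J) = J*(3/s) = 3*J/s)
√(o(-1175, -490) + f(-1255)) = √(3*(-490)/(-1175) + (1/20)*(-1255)*(47 + 20*(-1255))) = √(3*(-490)*(-1/1175) + (1/20)*(-1255)*(47 - 25100)) = √(294/235 + (1/20)*(-1255)*(-25053)) = √(294/235 + 6288303/4) = √(1477752381/940) = 3*√38585756615/470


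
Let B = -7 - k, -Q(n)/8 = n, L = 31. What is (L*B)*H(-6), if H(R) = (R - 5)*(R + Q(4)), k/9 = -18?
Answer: 2008490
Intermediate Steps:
Q(n) = -8*n
k = -162 (k = 9*(-18) = -162)
H(R) = (-32 + R)*(-5 + R) (H(R) = (R - 5)*(R - 8*4) = (-5 + R)*(R - 32) = (-5 + R)*(-32 + R) = (-32 + R)*(-5 + R))
B = 155 (B = -7 - 1*(-162) = -7 + 162 = 155)
(L*B)*H(-6) = (31*155)*(160 + (-6)² - 37*(-6)) = 4805*(160 + 36 + 222) = 4805*418 = 2008490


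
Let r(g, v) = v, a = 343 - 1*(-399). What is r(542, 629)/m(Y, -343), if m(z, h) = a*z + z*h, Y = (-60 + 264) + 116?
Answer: 629/127680 ≈ 0.0049264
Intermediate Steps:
Y = 320 (Y = 204 + 116 = 320)
a = 742 (a = 343 + 399 = 742)
m(z, h) = 742*z + h*z (m(z, h) = 742*z + z*h = 742*z + h*z)
r(542, 629)/m(Y, -343) = 629/((320*(742 - 343))) = 629/((320*399)) = 629/127680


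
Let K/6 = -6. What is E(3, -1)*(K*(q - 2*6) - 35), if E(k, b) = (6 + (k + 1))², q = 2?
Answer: 32500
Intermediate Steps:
K = -36 (K = 6*(-6) = -36)
E(k, b) = (7 + k)² (E(k, b) = (6 + (1 + k))² = (7 + k)²)
E(3, -1)*(K*(q - 2*6) - 35) = (7 + 3)²*(-36*(2 - 2*6) - 35) = 10²*(-36*(2 - 12) - 35) = 100*(-36*(-10) - 35) = 100*(360 - 35) = 100*325 = 32500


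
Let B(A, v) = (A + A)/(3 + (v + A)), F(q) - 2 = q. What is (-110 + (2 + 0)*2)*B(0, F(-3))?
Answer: 0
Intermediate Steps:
F(q) = 2 + q
B(A, v) = 2*A/(3 + A + v) (B(A, v) = (2*A)/(3 + (A + v)) = (2*A)/(3 + A + v) = 2*A/(3 + A + v))
(-110 + (2 + 0)*2)*B(0, F(-3)) = (-110 + (2 + 0)*2)*(2*0/(3 + 0 + (2 - 3))) = (-110 + 2*2)*(2*0/(3 + 0 - 1)) = (-110 + 4)*(2*0/2) = -212*0/2 = -106*0 = 0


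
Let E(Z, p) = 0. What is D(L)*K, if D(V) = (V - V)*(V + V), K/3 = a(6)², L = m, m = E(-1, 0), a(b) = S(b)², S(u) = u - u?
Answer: 0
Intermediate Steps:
S(u) = 0
a(b) = 0 (a(b) = 0² = 0)
m = 0
L = 0
K = 0 (K = 3*0² = 3*0 = 0)
D(V) = 0 (D(V) = 0*(2*V) = 0)
D(L)*K = 0*0 = 0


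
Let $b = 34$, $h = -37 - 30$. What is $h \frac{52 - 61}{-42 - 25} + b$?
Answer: $25$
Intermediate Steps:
$h = -67$ ($h = -37 - 30 = -67$)
$h \frac{52 - 61}{-42 - 25} + b = - 67 \frac{52 - 61}{-42 - 25} + 34 = - 67 \left(- \frac{9}{-42 - 25}\right) + 34 = - 67 \left(- \frac{9}{-67}\right) + 34 = - 67 \left(\left(-9\right) \left(- \frac{1}{67}\right)\right) + 34 = \left(-67\right) \frac{9}{67} + 34 = -9 + 34 = 25$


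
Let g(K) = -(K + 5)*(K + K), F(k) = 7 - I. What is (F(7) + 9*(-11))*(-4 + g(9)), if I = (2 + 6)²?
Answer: 39936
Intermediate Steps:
I = 64 (I = 8² = 64)
F(k) = -57 (F(k) = 7 - 1*64 = 7 - 64 = -57)
g(K) = -2*K*(5 + K) (g(K) = -(5 + K)*2*K = -2*K*(5 + K))
(F(7) + 9*(-11))*(-4 + g(9)) = (-57 + 9*(-11))*(-4 - 2*9*(5 + 9)) = (-57 - 99)*(-4 - 2*9*14) = -156*(-4 - 252) = -156*(-256) = 39936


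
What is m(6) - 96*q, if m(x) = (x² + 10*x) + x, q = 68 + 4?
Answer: -6810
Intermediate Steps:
q = 72
m(x) = x² + 11*x
m(6) - 96*q = 6*(11 + 6) - 96*72 = 6*17 - 6912 = 102 - 6912 = -6810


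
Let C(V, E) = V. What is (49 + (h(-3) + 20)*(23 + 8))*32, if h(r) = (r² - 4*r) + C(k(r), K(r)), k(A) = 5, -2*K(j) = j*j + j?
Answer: 47200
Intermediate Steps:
K(j) = -j/2 - j²/2 (K(j) = -(j*j + j)/2 = -(j² + j)/2 = -(j + j²)/2 = -j/2 - j²/2)
h(r) = 5 + r² - 4*r (h(r) = (r² - 4*r) + 5 = 5 + r² - 4*r)
(49 + (h(-3) + 20)*(23 + 8))*32 = (49 + ((5 + (-3)² - 4*(-3)) + 20)*(23 + 8))*32 = (49 + ((5 + 9 + 12) + 20)*31)*32 = (49 + (26 + 20)*31)*32 = (49 + 46*31)*32 = (49 + 1426)*32 = 1475*32 = 47200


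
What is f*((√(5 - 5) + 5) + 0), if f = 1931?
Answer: 9655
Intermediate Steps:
f*((√(5 - 5) + 5) + 0) = 1931*((√(5 - 5) + 5) + 0) = 1931*((√0 + 5) + 0) = 1931*((0 + 5) + 0) = 1931*(5 + 0) = 1931*5 = 9655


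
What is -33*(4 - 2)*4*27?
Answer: -7128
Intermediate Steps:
-33*(4 - 2)*4*27 = -66*4*27 = -33*8*27 = -264*27 = -7128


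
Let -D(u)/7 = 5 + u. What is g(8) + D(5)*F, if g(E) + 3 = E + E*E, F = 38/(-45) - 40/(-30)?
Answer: 313/9 ≈ 34.778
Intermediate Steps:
D(u) = -35 - 7*u (D(u) = -7*(5 + u) = -35 - 7*u)
F = 22/45 (F = 38*(-1/45) - 40*(-1/30) = -38/45 + 4/3 = 22/45 ≈ 0.48889)
g(E) = -3 + E + E² (g(E) = -3 + (E + E*E) = -3 + (E + E²) = -3 + E + E²)
g(8) + D(5)*F = (-3 + 8 + 8²) + (-35 - 7*5)*(22/45) = (-3 + 8 + 64) + (-35 - 35)*(22/45) = 69 - 70*22/45 = 69 - 308/9 = 313/9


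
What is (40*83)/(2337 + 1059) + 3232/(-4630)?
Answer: 549466/1965435 ≈ 0.27956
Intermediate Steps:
(40*83)/(2337 + 1059) + 3232/(-4630) = 3320/3396 + 3232*(-1/4630) = 3320*(1/3396) - 1616/2315 = 830/849 - 1616/2315 = 549466/1965435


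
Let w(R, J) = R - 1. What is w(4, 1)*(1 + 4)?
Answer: 15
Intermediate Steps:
w(R, J) = -1 + R
w(4, 1)*(1 + 4) = (-1 + 4)*(1 + 4) = 3*5 = 15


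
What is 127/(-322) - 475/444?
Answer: -104669/71484 ≈ -1.4642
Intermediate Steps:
127/(-322) - 475/444 = 127*(-1/322) - 475*1/444 = -127/322 - 475/444 = -104669/71484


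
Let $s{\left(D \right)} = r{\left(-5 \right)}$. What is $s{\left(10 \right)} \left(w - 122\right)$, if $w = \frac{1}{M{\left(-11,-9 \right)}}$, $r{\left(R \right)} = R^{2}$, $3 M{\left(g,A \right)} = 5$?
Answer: $-3035$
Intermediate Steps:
$M{\left(g,A \right)} = \frac{5}{3}$ ($M{\left(g,A \right)} = \frac{1}{3} \cdot 5 = \frac{5}{3}$)
$s{\left(D \right)} = 25$ ($s{\left(D \right)} = \left(-5\right)^{2} = 25$)
$w = \frac{3}{5}$ ($w = \frac{1}{\frac{5}{3}} = \frac{3}{5} \approx 0.6$)
$s{\left(10 \right)} \left(w - 122\right) = 25 \left(\frac{3}{5} - 122\right) = 25 \left(- \frac{607}{5}\right) = -3035$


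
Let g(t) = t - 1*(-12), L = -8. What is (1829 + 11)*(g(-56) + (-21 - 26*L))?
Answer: 263120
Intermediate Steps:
g(t) = 12 + t (g(t) = t + 12 = 12 + t)
(1829 + 11)*(g(-56) + (-21 - 26*L)) = (1829 + 11)*((12 - 56) + (-21 - 26*(-8))) = 1840*(-44 + (-21 + 208)) = 1840*(-44 + 187) = 1840*143 = 263120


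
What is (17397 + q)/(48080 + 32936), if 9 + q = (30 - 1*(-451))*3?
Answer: 18831/81016 ≈ 0.23244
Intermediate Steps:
q = 1434 (q = -9 + (30 - 1*(-451))*3 = -9 + (30 + 451)*3 = -9 + 481*3 = -9 + 1443 = 1434)
(17397 + q)/(48080 + 32936) = (17397 + 1434)/(48080 + 32936) = 18831/81016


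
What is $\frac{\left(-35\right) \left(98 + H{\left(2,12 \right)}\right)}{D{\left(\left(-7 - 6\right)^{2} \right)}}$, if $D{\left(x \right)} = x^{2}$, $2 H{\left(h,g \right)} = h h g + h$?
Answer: $- \frac{4305}{28561} \approx -0.15073$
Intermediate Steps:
$H{\left(h,g \right)} = \frac{h}{2} + \frac{g h^{2}}{2}$ ($H{\left(h,g \right)} = \frac{h h g + h}{2} = \frac{h^{2} g + h}{2} = \frac{g h^{2} + h}{2} = \frac{h + g h^{2}}{2} = \frac{h}{2} + \frac{g h^{2}}{2}$)
$\frac{\left(-35\right) \left(98 + H{\left(2,12 \right)}\right)}{D{\left(\left(-7 - 6\right)^{2} \right)}} = \frac{\left(-35\right) \left(98 + \frac{1}{2} \cdot 2 \left(1 + 12 \cdot 2\right)\right)}{\left(\left(-7 - 6\right)^{2}\right)^{2}} = \frac{\left(-35\right) \left(98 + \frac{1}{2} \cdot 2 \left(1 + 24\right)\right)}{\left(\left(-13\right)^{2}\right)^{2}} = \frac{\left(-35\right) \left(98 + \frac{1}{2} \cdot 2 \cdot 25\right)}{169^{2}} = \frac{\left(-35\right) \left(98 + 25\right)}{28561} = \left(-35\right) 123 \cdot \frac{1}{28561} = \left(-4305\right) \frac{1}{28561} = - \frac{4305}{28561}$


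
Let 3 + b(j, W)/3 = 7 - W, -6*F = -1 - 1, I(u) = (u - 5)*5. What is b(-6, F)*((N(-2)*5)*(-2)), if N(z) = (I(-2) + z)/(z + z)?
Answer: -2035/2 ≈ -1017.5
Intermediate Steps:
I(u) = -25 + 5*u (I(u) = (-5 + u)*5 = -25 + 5*u)
N(z) = (-35 + z)/(2*z) (N(z) = ((-25 + 5*(-2)) + z)/(z + z) = ((-25 - 10) + z)/((2*z)) = (-35 + z)*(1/(2*z)) = (-35 + z)/(2*z))
F = ⅓ (F = -(-1 - 1)/6 = -⅙*(-2) = ⅓ ≈ 0.33333)
b(j, W) = 12 - 3*W (b(j, W) = -9 + 3*(7 - W) = -9 + (21 - 3*W) = 12 - 3*W)
b(-6, F)*((N(-2)*5)*(-2)) = (12 - 3*⅓)*((((½)*(-35 - 2)/(-2))*5)*(-2)) = (12 - 1)*((((½)*(-½)*(-37))*5)*(-2)) = 11*(((37/4)*5)*(-2)) = 11*((185/4)*(-2)) = 11*(-185/2) = -2035/2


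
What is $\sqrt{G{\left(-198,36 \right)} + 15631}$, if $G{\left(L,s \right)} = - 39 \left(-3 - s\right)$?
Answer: $16 \sqrt{67} \approx 130.97$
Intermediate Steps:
$G{\left(L,s \right)} = 117 + 39 s$
$\sqrt{G{\left(-198,36 \right)} + 15631} = \sqrt{\left(117 + 39 \cdot 36\right) + 15631} = \sqrt{\left(117 + 1404\right) + 15631} = \sqrt{1521 + 15631} = \sqrt{17152} = 16 \sqrt{67}$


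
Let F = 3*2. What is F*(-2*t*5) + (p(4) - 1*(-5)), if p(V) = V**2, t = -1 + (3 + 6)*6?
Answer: -3159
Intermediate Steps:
t = 53 (t = -1 + 9*6 = -1 + 54 = 53)
F = 6
F*(-2*t*5) + (p(4) - 1*(-5)) = 6*(-2*53*5) + (4**2 - 1*(-5)) = 6*(-106*5) + (16 + 5) = 6*(-530) + 21 = -3180 + 21 = -3159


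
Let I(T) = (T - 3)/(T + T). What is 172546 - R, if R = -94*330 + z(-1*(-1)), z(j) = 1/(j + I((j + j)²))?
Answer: 1832086/9 ≈ 2.0357e+5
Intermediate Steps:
I(T) = (-3 + T)/(2*T) (I(T) = (-3 + T)/((2*T)) = (-3 + T)*(1/(2*T)) = (-3 + T)/(2*T))
z(j) = 1/(j + (-3 + 4*j²)/(8*j²)) (z(j) = 1/(j + (-3 + (j + j)²)/(2*((j + j)²))) = 1/(j + (-3 + (2*j)²)/(2*((2*j)²))) = 1/(j + (-3 + 4*j²)/(2*((4*j²)))) = 1/(j + (1/(4*j²))*(-3 + 4*j²)/2) = 1/(j + (-3 + 4*j²)/(8*j²)))
R = -279172/9 (R = -94*330 + 8*(-1*(-1))²/(-3 + 4*(-1*(-1))² + 8*(-1*(-1))³) = -31020 + 8*1²/(-3 + 4*1² + 8*1³) = -31020 + 8*1/(-3 + 4*1 + 8*1) = -31020 + 8*1/(-3 + 4 + 8) = -31020 + 8*1/9 = -31020 + 8*1*(⅑) = -31020 + 8/9 = -279172/9 ≈ -31019.)
172546 - R = 172546 - 1*(-279172/9) = 172546 + 279172/9 = 1832086/9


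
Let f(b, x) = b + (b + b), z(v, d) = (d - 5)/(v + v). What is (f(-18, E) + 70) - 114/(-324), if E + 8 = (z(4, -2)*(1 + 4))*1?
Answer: 883/54 ≈ 16.352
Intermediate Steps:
z(v, d) = (-5 + d)/(2*v) (z(v, d) = (-5 + d)/((2*v)) = (-5 + d)*(1/(2*v)) = (-5 + d)/(2*v))
E = -99/8 (E = -8 + (((½)*(-5 - 2)/4)*(1 + 4))*1 = -8 + (((½)*(¼)*(-7))*5)*1 = -8 - 7/8*5*1 = -8 - 35/8*1 = -8 - 35/8 = -99/8 ≈ -12.375)
f(b, x) = 3*b (f(b, x) = b + 2*b = 3*b)
(f(-18, E) + 70) - 114/(-324) = (3*(-18) + 70) - 114/(-324) = (-54 + 70) - 114*(-1/324) = 16 + 19/54 = 883/54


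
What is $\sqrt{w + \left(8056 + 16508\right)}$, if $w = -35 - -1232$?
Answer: $\sqrt{25761} \approx 160.5$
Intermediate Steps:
$w = 1197$ ($w = -35 + 1232 = 1197$)
$\sqrt{w + \left(8056 + 16508\right)} = \sqrt{1197 + \left(8056 + 16508\right)} = \sqrt{1197 + 24564} = \sqrt{25761}$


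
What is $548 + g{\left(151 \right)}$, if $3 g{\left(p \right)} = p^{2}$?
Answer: $\frac{24445}{3} \approx 8148.3$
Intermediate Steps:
$g{\left(p \right)} = \frac{p^{2}}{3}$
$548 + g{\left(151 \right)} = 548 + \frac{151^{2}}{3} = 548 + \frac{1}{3} \cdot 22801 = 548 + \frac{22801}{3} = \frac{24445}{3}$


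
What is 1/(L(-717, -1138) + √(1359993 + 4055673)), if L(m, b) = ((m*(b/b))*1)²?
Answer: 171363/88094028085 - √5415666/264282084255 ≈ 1.9364e-6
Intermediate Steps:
L(m, b) = m² (L(m, b) = ((m*1)*1)² = (m*1)² = m²)
1/(L(-717, -1138) + √(1359993 + 4055673)) = 1/((-717)² + √(1359993 + 4055673)) = 1/(514089 + √5415666)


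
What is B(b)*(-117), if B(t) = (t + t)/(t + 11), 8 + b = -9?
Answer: -663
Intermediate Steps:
b = -17 (b = -8 - 9 = -17)
B(t) = 2*t/(11 + t) (B(t) = (2*t)/(11 + t) = 2*t/(11 + t))
B(b)*(-117) = (2*(-17)/(11 - 17))*(-117) = (2*(-17)/(-6))*(-117) = (2*(-17)*(-⅙))*(-117) = (17/3)*(-117) = -663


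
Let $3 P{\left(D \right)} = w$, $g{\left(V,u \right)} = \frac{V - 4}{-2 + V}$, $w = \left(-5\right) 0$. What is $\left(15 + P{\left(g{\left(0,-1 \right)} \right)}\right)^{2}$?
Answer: $225$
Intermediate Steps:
$w = 0$
$g{\left(V,u \right)} = \frac{-4 + V}{-2 + V}$
$P{\left(D \right)} = 0$ ($P{\left(D \right)} = \frac{1}{3} \cdot 0 = 0$)
$\left(15 + P{\left(g{\left(0,-1 \right)} \right)}\right)^{2} = \left(15 + 0\right)^{2} = 15^{2} = 225$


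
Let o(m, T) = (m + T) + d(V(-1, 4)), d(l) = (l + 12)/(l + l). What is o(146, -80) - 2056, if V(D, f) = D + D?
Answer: -3985/2 ≈ -1992.5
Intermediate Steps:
V(D, f) = 2*D
d(l) = (12 + l)/(2*l) (d(l) = (12 + l)/((2*l)) = (12 + l)*(1/(2*l)) = (12 + l)/(2*l))
o(m, T) = -5/2 + T + m (o(m, T) = (m + T) + (12 + 2*(-1))/(2*((2*(-1)))) = (T + m) + (½)*(12 - 2)/(-2) = (T + m) + (½)*(-½)*10 = (T + m) - 5/2 = -5/2 + T + m)
o(146, -80) - 2056 = (-5/2 - 80 + 146) - 2056 = 127/2 - 2056 = -3985/2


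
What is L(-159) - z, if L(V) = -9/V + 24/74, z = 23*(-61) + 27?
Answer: 2699083/1961 ≈ 1376.4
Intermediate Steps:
z = -1376 (z = -1403 + 27 = -1376)
L(V) = 12/37 - 9/V (L(V) = -9/V + 24*(1/74) = -9/V + 12/37 = 12/37 - 9/V)
L(-159) - z = (12/37 - 9/(-159)) - 1*(-1376) = (12/37 - 9*(-1/159)) + 1376 = (12/37 + 3/53) + 1376 = 747/1961 + 1376 = 2699083/1961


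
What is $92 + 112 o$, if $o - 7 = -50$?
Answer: $-4724$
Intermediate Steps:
$o = -43$ ($o = 7 - 50 = -43$)
$92 + 112 o = 92 + 112 \left(-43\right) = 92 - 4816 = -4724$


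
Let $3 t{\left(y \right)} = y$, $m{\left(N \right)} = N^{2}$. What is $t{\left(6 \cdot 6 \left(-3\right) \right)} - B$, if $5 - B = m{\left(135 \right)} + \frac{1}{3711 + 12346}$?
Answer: $\frac{291980489}{16057} \approx 18184.0$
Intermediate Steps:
$t{\left(y \right)} = \frac{y}{3}$
$B = - \frac{292558541}{16057}$ ($B = 5 - \left(135^{2} + \frac{1}{3711 + 12346}\right) = 5 - \left(18225 + \frac{1}{16057}\right) = 5 - \frac{292638826}{16057} = - \frac{292558541}{16057} \approx -18220.0$)
$t{\left(6 \cdot 6 \left(-3\right) \right)} - B = \frac{6 \cdot 6 \left(-3\right)}{3} - - \frac{292558541}{16057} = \frac{36 \left(-3\right)}{3} + \frac{292558541}{16057} = \frac{1}{3} \left(-108\right) + \frac{292558541}{16057} = -36 + \frac{292558541}{16057} = \frac{291980489}{16057}$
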